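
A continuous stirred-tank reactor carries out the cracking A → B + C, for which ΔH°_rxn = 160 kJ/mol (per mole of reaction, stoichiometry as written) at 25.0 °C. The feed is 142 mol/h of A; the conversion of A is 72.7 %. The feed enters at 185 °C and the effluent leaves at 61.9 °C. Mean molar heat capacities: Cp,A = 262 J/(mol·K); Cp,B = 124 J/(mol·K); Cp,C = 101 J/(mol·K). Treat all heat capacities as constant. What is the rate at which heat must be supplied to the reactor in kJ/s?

Q_in = 3.28 kJ/s

Extent of reaction ξ = 0.727 × 142 = 103.23 mol/h
Reaction term: ξ·ΔH°_rxn = 103.23 × 160 = 16517 kJ/h
Sensible, feed 185→25 °C: -5952.6 kJ/h
Outlet flows (mol/h): A 38.766, B 103.23, C 103.23
Sensible, products 25→61.9 °C: 1231.9 kJ/h
Q = ΔH = 11797 kJ/h = 3.2769 kW
Heat supplied = 3.2769 kJ/s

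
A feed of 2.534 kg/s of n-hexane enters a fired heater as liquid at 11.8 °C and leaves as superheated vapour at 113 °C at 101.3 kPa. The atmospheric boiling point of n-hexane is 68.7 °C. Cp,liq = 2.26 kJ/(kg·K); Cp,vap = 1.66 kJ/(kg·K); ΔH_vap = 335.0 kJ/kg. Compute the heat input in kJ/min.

Q = 81700 kJ/min

liquid 11.8→68.7 °C: 128.59 kJ/kg
vaporisation at 68.7 °C: 335 kJ/kg
vapour 68.7→113 °C: 73.538 kJ/kg
Δh = 128.59 + 335 + 73.538 = 537.13 kJ/kg
Q = ṁ·Δh = 2.534 kg/s × 537.13 kJ/kg = 1361.1 kJ/s
|Q| = 1361.1 kW = 81666 kJ/min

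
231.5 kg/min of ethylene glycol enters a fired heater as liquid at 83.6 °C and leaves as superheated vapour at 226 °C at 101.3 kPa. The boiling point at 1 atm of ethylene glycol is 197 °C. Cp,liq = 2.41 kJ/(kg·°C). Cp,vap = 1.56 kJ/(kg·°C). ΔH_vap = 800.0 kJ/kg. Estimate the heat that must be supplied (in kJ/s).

liquid 83.6→197 °C: 273.29 kJ/kg
vaporisation at 197 °C: 800 kJ/kg
vapour 197→226 °C: 45.24 kJ/kg
Δh = 273.29 + 800 + 45.24 = 1118.5 kJ/kg
Q = ṁ·Δh = 231.5 kg/min × 1118.5 kJ/kg = 258940 kJ/min
|Q| = 4315.7 kW

Q = 4320 kJ/s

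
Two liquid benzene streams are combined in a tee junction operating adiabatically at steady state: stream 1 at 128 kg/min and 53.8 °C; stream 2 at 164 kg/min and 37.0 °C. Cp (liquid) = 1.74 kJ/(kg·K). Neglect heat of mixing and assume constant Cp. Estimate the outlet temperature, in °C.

Adiabatic, steady state ⇒ Σ ṁᵢCp,ᵢ(T_out − Tᵢ) = 0
Σ ṁᵢCp,ᵢTᵢ = 128×1.74×53.8 + 164×1.74×37.0 = 22541
Σ ṁᵢCp,ᵢ = 128×1.74 + 164×1.74 = 508.08
T_out = 22541 / 508.08 = 44.364 °C

T_out = 44.4 °C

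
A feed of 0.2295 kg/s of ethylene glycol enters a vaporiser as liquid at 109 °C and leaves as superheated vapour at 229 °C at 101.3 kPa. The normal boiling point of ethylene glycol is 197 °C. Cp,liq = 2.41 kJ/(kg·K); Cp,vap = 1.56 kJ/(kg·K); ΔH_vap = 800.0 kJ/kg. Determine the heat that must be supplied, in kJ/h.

liquid 109→197 °C: 212.08 kJ/kg
vaporisation at 197 °C: 800 kJ/kg
vapour 197→229 °C: 49.92 kJ/kg
Δh = 212.08 + 800 + 49.92 = 1062 kJ/kg
Q = ṁ·Δh = 0.2295 kg/s × 1062 kJ/kg = 243.73 kJ/s
|Q| = 243.73 kW = 877420 kJ/h

Q = 877000 kJ/h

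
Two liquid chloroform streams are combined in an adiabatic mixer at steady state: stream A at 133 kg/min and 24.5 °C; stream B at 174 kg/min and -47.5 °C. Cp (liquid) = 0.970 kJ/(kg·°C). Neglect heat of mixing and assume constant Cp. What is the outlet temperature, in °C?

T_out = -16.3 °C

No heat crosses the boundary, so H_out = H_in.
T_out = Σ ṁᵢCp,ᵢTᵢ / Σ ṁᵢCp,ᵢ
      = -4856.3 / 297.79 = -16.308 °C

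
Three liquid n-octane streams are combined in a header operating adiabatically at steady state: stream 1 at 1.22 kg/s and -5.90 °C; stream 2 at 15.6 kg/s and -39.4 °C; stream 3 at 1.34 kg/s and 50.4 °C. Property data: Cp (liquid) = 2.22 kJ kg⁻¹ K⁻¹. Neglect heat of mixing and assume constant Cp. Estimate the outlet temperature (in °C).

T_out = -30.5 °C

Adiabatic, steady state ⇒ Σ ṁᵢCp,ᵢ(T_out − Tᵢ) = 0
T_out = Σ ṁᵢCp,ᵢTᵢ / Σ ṁᵢCp,ᵢ
      = -1230.6 / 40.315 = -30.523 °C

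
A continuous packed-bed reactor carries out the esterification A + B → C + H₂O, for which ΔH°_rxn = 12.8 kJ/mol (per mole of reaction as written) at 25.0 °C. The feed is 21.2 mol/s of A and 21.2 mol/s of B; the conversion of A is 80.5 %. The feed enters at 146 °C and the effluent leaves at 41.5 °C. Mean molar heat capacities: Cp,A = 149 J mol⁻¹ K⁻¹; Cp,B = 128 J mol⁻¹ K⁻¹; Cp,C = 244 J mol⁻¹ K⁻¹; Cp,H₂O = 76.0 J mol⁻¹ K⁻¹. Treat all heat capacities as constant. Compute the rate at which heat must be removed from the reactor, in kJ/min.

Q_out = 23000 kJ/min

Extent of reaction ξ = 0.805 × 21.2 = 17.066 mol/s
Reaction term: ξ·ΔH°_rxn = 17.066 × 12.8 = 218.44 kJ/s
Sensible, feed 146→25 °C: -710.56 kJ/s
Outlet flows (mol/s): A 4.134, B 4.134, C 17.066, H₂O 17.066
Sensible, products 25→41.5 °C: 109 kJ/s
Q = ΔH = -383.11 kJ/s = -383.11 kW
Heat removed = 22987 kJ/min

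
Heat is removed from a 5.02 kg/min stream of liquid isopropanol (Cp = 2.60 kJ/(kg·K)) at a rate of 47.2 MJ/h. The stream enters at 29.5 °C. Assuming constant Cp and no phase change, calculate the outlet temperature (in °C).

Q = 47.2 MJ/h = 786.67 kJ/min
ΔT = Q/(ṁ·Cp) = 786.67/(5.02×2.60) = 60.272 K
T_out = 29.5 − 60.272 = -30.772 °C

T_out = -30.8 °C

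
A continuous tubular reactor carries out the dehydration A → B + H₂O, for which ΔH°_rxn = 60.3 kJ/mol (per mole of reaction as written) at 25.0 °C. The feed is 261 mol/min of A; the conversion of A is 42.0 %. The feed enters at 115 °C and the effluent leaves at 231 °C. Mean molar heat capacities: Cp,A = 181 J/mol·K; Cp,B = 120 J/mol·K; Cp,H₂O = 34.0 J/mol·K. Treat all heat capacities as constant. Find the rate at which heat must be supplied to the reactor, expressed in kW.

Extent of reaction ξ = 0.420 × 261 = 109.62 mol/min
Reaction term: ξ·ΔH°_rxn = 109.62 × 60.3 = 6610.1 kJ/min
Sensible, feed 115→25 °C: -4251.7 kJ/min
Outlet flows (mol/min): A 151.38, B 109.62, H₂O 109.62
Sensible, products 25→231 °C: 9121.9 kJ/min
Q = ΔH = 11480 kJ/min = 191.34 kW
Heat supplied = 191.34 kW

Q_in = 191 kW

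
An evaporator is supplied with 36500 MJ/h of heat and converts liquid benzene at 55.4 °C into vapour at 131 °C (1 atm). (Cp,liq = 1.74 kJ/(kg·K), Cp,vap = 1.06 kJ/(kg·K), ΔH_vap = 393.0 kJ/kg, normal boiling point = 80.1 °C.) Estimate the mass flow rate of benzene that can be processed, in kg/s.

Δh = 1.74×(80.1−55.4) + 393.0 + 1.06×(131−80.1) = 489.93 kJ/kg
Q = 36500 MJ/h = 10139 kJ/s = 10139 kJ/s
ṁ = Q/Δh = 10139 / 489.93 = 20.694 kg/s

ṁ = 20.7 kg/s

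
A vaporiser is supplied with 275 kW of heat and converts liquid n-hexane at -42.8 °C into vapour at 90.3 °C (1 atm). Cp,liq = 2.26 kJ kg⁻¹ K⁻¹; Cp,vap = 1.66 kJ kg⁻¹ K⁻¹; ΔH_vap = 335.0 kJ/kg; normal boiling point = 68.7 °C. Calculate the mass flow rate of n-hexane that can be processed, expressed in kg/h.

ṁ = 1590 kg/h

Δh = 2.26×(68.7−-42.8) + 335.0 + 1.66×(90.3−68.7) = 622.85 kJ/kg
Q = 275 kW = 275 kJ/s = 990000 kJ/h
ṁ = Q/Δh = 990000 / 622.85 = 1589.5 kg/h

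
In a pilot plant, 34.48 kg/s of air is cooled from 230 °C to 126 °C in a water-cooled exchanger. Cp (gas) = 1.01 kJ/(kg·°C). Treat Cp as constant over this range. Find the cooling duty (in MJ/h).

Q_c = 13000 MJ/h

Q = ṁ·Cp·ΔT = 34.48 × 1.01 × (126 − 230) = -3621.8 kJ/s
Cooling duty = 13038 MJ/h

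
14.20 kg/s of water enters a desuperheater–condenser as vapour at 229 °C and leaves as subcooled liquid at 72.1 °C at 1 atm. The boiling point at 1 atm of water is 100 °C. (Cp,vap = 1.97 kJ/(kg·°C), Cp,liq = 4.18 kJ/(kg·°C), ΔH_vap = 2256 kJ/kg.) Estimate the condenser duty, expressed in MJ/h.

Q_c = 134000 MJ/h

vapour 229→100 °C: -254.13 kJ/kg
condensation at 100 °C: -2256 kJ/kg
liquid 100→72.1 °C: -116.62 kJ/kg
Δh = -254.13 + -2256 + -116.62 = -2626.8 kJ/kg
Q = ṁ·Δh = 14.20 kg/s × -2626.8 kJ/kg = -37300 kJ/s
|Q| = 37300 kW = 134280 MJ/h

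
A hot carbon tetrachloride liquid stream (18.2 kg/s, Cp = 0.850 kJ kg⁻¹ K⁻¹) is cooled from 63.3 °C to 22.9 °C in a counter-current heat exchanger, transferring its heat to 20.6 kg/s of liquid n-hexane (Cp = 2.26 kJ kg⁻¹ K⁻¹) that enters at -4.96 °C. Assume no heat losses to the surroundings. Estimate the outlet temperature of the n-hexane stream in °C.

T_c,out = 8.46 °C

Heat released by hot stream: Q = 18.2 × 0.850 × (63.3 − 22.9) = 624.99 kJ/s
Energy balance on cold side (adiabatic exchanger): Q = ṁ_c·Cp_c·(T_c,out − T_c,in)
T_c,out = -4.96 + 624.99/(20.6 × 2.26) = 8.4644 °C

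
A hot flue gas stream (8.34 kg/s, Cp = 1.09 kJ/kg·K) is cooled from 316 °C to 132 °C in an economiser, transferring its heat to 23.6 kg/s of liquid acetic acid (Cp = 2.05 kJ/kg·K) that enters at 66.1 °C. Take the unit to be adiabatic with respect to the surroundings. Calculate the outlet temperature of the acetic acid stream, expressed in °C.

T_c,out = 101 °C

Heat released by hot stream: Q = 8.34 × 1.09 × (316 − 132) = 1672.7 kJ/s
Energy balance on cold side (adiabatic exchanger): Q = ṁ_c·Cp_c·(T_c,out − T_c,in)
T_c,out = 66.1 + 1672.7/(23.6 × 2.05) = 100.67 °C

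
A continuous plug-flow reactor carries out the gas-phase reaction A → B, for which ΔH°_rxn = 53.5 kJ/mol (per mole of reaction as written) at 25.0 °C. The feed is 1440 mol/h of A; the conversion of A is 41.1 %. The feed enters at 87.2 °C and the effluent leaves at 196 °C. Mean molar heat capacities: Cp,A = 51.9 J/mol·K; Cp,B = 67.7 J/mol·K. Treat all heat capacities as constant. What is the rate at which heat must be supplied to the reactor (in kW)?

Extent of reaction ξ = 0.411 × 1440 = 591.84 mol/h
Reaction term: ξ·ΔH°_rxn = 591.84 × 53.5 = 31663 kJ/h
Sensible, feed 87.2→25 °C: -4648.6 kJ/h
Outlet flows (mol/h): A 848.16, B 591.84
Sensible, products 25→196 °C: 14379 kJ/h
Q = ΔH = 41394 kJ/h = 11.498 kW
Heat supplied = 11.498 kW

Q_in = 11.5 kW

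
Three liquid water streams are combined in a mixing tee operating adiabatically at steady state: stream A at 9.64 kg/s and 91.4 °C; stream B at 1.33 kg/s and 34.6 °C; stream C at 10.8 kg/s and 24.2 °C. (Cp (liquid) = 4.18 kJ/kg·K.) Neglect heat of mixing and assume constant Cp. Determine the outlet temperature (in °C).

T_out = 54.6 °C

No heat crosses the boundary, so H_out = H_in.
T_out = Σ ṁᵢCp,ᵢTᵢ / Σ ṁᵢCp,ᵢ
      = 4967.8 / 90.999 = 54.592 °C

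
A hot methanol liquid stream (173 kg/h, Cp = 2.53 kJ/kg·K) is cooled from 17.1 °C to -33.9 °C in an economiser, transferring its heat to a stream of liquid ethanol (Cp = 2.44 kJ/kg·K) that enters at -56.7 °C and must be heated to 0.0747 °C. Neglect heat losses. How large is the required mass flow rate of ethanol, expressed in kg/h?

Heat released by hot stream: Q = 173 × 2.53 × (17.1 − -33.9) = 22322 kJ/h
Energy balance on cold side (adiabatic exchanger): Q = ṁ_c·Cp_c·(T_c,out − T_c,in)
ṁ_c = 22322 / [2.44 × (0.0747 − -56.7)] = 161.14 kg/h

ṁ_c = 161 kg/h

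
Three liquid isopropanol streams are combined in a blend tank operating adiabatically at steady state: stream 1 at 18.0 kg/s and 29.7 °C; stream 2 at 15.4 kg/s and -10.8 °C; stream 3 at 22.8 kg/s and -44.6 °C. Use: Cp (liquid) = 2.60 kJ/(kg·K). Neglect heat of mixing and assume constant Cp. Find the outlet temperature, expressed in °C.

No heat crosses the boundary, so H_out = H_in.
T_out = Σ ṁᵢCp,ᵢTᵢ / Σ ṁᵢCp,ᵢ
      = -1686.4 / 146.12 = -11.541 °C

T_out = -11.5 °C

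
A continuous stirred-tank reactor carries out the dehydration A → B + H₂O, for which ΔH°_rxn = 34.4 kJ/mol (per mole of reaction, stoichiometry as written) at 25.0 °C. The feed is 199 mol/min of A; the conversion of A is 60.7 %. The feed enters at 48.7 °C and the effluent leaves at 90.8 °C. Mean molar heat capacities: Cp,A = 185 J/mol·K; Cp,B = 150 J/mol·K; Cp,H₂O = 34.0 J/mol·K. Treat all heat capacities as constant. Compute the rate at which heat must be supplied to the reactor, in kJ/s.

Extent of reaction ξ = 0.607 × 199 = 120.79 mol/min
Reaction term: ξ·ΔH°_rxn = 120.79 × 34.4 = 4155.3 kJ/min
Sensible, feed 48.7→25 °C: -872.52 kJ/min
Outlet flows (mol/min): A 78.207, B 120.79, H₂O 120.79
Sensible, products 25→90.8 °C: 2414.5 kJ/min
Q = ΔH = 5697.2 kJ/min = 94.954 kW
Heat supplied = 94.954 kJ/s

Q_in = 95.0 kJ/s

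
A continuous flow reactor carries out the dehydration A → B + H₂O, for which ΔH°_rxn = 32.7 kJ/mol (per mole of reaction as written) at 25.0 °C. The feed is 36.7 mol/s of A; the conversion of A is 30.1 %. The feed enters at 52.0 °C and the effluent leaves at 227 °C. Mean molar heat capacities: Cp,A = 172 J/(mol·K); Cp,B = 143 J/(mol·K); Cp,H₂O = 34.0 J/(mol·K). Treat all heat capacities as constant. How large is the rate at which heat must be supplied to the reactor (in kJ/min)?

Extent of reaction ξ = 0.301 × 36.7 = 11.047 mol/s
Reaction term: ξ·ΔH°_rxn = 11.047 × 32.7 = 361.23 kJ/s
Sensible, feed 52.0→25 °C: -170.43 kJ/s
Outlet flows (mol/s): A 25.653, B 11.047, H₂O 11.047
Sensible, products 25→227 °C: 1286.3 kJ/s
Q = ΔH = 1477.1 kJ/s = 1477.1 kW
Heat supplied = 88623 kJ/min

Q_in = 88600 kJ/min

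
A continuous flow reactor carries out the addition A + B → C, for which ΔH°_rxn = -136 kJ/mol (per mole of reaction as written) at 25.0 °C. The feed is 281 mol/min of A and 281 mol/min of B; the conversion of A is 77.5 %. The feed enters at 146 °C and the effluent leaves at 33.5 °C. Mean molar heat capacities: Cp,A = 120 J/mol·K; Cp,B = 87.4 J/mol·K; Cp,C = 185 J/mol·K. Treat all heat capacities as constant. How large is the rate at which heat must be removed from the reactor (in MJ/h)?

Extent of reaction ξ = 0.775 × 281 = 217.78 mol/min
Reaction term: ξ·ΔH°_rxn = 217.78 × -136 = -29617 kJ/min
Sensible, feed 146→25 °C: -7051.8 kJ/min
Outlet flows (mol/min): A 63.225, B 63.225, C 217.78
Sensible, products 25→33.5 °C: 453.91 kJ/min
Q = ΔH = -36215 kJ/min = -603.59 kW
Heat removed = 2172.9 MJ/h

Q_out = 2170 MJ/h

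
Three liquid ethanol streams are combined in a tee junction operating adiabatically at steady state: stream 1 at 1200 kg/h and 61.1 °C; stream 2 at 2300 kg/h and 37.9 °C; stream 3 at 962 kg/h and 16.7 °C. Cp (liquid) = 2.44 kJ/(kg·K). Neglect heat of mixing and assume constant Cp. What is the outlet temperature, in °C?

Energy balance with Q = 0: Σ ṁᵢCp,ᵢ(T_out − Tᵢ) = 0
T_out = Σ ṁᵢCp,ᵢTᵢ / Σ ṁᵢCp,ᵢ
      = 430800 / 10887 = 39.569 °C

T_out = 39.6 °C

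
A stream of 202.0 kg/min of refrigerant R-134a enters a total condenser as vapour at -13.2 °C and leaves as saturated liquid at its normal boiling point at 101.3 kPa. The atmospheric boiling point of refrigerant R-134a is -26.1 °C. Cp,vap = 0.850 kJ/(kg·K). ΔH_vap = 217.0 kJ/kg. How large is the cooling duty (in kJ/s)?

Q_c = 767 kJ/s

vapour -13.2→-26.1 °C: -10.965 kJ/kg
condensation at -26.1 °C: -217 kJ/kg
Δh = -10.965 + -217 = -227.97 kJ/kg
Q = ṁ·Δh = 202.0 kg/min × -227.97 kJ/kg = -46049 kJ/min
|Q| = 767.48 kW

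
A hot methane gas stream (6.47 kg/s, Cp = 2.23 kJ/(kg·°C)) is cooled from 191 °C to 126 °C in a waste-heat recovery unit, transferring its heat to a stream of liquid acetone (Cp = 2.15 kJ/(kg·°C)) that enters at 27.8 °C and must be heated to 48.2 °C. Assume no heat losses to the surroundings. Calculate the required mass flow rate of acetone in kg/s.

ṁ_c = 21.4 kg/s

Heat released by hot stream: Q = 6.47 × 2.23 × (191 − 126) = 937.83 kJ/s
Energy balance on cold side (adiabatic exchanger): Q = ṁ_c·Cp_c·(T_c,out − T_c,in)
ṁ_c = 937.83 / [2.15 × (48.2 − 27.8)] = 21.382 kg/s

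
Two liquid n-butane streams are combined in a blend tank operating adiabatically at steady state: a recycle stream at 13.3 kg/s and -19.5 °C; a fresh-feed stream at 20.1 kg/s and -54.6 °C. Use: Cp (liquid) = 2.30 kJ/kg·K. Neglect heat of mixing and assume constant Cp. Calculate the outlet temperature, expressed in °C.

T_out = -40.6 °C

Energy balance with Q = 0: Σ ṁᵢCp,ᵢ(T_out − Tᵢ) = 0
T_out = Σ ṁᵢCp,ᵢTᵢ / Σ ṁᵢCp,ᵢ
      = -3120.7 / 76.82 = -40.623 °C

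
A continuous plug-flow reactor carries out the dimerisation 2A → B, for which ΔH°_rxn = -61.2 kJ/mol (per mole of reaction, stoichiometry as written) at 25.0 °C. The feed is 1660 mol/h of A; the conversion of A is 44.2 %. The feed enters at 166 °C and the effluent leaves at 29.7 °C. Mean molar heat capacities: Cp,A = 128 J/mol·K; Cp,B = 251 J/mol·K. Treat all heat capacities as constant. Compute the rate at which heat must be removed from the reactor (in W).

Extent of reaction ξ = 0.442 × 1660 / 2 = 366.86 mol/h
Reaction term: ξ·ΔH°_rxn = 366.86 × -61.2 = -22452 kJ/h
Sensible, feed 166→25 °C: -29960 kJ/h
Outlet flows (mol/h): A 926.28, B 366.86
Sensible, products 25→29.7 °C: 990.03 kJ/h
Q = ΔH = -51421 kJ/h = -14.284 kW
Heat removed = 14284 W

Q_out = 14300 W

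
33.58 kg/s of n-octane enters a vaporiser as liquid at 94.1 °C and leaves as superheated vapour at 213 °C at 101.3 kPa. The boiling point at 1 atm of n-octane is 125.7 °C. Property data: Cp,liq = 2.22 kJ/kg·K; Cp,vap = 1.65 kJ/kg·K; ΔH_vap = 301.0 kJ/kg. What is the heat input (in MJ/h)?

Q = 62300 MJ/h

liquid 94.1→125.7 °C: 70.152 kJ/kg
vaporisation at 125.7 °C: 301 kJ/kg
vapour 125.7→213 °C: 144.04 kJ/kg
Δh = 70.152 + 301 + 144.04 = 515.2 kJ/kg
Q = ṁ·Δh = 33.58 kg/s × 515.2 kJ/kg = 17300 kJ/s
|Q| = 17300 kW = 62281 MJ/h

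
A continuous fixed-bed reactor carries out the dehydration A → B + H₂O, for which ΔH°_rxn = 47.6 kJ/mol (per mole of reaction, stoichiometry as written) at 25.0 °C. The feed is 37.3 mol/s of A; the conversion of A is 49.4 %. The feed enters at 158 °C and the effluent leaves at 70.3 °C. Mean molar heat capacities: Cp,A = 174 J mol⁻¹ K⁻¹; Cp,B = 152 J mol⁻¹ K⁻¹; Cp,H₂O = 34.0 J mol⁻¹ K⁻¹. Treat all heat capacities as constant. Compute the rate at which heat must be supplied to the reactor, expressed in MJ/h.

Q_in = 1140 MJ/h

Extent of reaction ξ = 0.494 × 37.3 = 18.426 mol/s
Reaction term: ξ·ΔH°_rxn = 18.426 × 47.6 = 877.09 kJ/s
Sensible, feed 158→25 °C: -863.2 kJ/s
Outlet flows (mol/s): A 18.874, B 18.426, H₂O 18.426
Sensible, products 25→70.3 °C: 304.02 kJ/s
Q = ΔH = 317.91 kJ/s = 317.91 kW
Heat supplied = 1144.5 MJ/h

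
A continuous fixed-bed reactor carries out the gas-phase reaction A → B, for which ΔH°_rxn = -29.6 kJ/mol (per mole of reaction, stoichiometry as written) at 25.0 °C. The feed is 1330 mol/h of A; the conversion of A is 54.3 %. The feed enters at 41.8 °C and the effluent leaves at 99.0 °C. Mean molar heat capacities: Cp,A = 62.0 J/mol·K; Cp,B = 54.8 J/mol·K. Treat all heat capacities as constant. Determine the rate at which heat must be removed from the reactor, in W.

Extent of reaction ξ = 0.543 × 1330 = 722.19 mol/h
Reaction term: ξ·ΔH°_rxn = 722.19 × -29.6 = -21377 kJ/h
Sensible, feed 41.8→25 °C: -1385.3 kJ/h
Outlet flows (mol/h): A 607.81, B 722.19
Sensible, products 25→99.0 °C: 5717.3 kJ/h
Q = ΔH = -17045 kJ/h = -4.7347 kW
Heat removed = 4734.7 W

Q_out = 4730 W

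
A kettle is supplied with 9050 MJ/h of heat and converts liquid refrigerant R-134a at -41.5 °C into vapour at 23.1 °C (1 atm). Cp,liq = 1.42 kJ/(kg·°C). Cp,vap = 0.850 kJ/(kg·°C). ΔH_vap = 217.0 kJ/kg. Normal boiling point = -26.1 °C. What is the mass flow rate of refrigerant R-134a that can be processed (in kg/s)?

Δh = 1.42×(-26.1−-41.5) + 217.0 + 0.850×(23.1−-26.1) = 280.69 kJ/kg
Q = 9050 MJ/h = 2513.9 kJ/s = 2513.9 kJ/s
ṁ = Q/Δh = 2513.9 / 280.69 = 8.9562 kg/s

ṁ = 8.96 kg/s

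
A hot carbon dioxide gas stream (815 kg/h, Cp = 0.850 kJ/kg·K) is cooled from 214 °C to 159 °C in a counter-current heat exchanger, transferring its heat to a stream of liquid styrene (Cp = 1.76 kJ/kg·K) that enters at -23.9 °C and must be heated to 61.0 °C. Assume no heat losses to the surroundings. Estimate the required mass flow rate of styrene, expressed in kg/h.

Heat released by hot stream: Q = 815 × 0.850 × (214 − 159) = 38101 kJ/h
Energy balance on cold side (adiabatic exchanger): Q = ṁ_c·Cp_c·(T_c,out − T_c,in)
ṁ_c = 38101 / [1.76 × (61.0 − -23.9)] = 254.99 kg/h

ṁ_c = 255 kg/h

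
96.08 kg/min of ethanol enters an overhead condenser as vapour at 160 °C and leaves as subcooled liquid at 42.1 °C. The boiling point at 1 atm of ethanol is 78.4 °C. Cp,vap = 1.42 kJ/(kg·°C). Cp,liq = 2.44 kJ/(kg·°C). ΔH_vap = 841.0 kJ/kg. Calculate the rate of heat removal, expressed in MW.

Q_c = 1.67 MW

vapour 160→78.4 °C: -115.87 kJ/kg
condensation at 78.4 °C: -841 kJ/kg
liquid 78.4→42.1 °C: -88.572 kJ/kg
Δh = -115.87 + -841 + -88.572 = -1045.4 kJ/kg
Q = ṁ·Δh = 96.08 kg/min × -1045.4 kJ/kg = -100450 kJ/min
|Q| = 1674.1 kW = 1.6741 MW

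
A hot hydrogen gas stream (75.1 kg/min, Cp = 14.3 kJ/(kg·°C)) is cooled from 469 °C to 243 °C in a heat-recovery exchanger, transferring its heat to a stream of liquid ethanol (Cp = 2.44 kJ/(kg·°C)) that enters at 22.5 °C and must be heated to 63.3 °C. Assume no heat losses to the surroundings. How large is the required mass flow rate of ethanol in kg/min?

Heat released by hot stream: Q = 75.1 × 14.3 × (469 − 243) = 242710 kJ/min
Energy balance on cold side (adiabatic exchanger): Q = ṁ_c·Cp_c·(T_c,out − T_c,in)
ṁ_c = 242710 / [2.44 × (63.3 − 22.5)] = 2438 kg/min

ṁ_c = 2440 kg/min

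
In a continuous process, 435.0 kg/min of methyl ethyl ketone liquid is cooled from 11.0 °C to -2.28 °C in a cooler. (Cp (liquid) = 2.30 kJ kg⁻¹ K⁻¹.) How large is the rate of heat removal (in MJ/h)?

Q = ṁ·Cp·ΔT = 435.0 × 2.30 × (-2.28 − 11.0) = -13287 kJ/min
Converting: 13287 / 60 s = 221.44 kW
Cooling duty = 797.2 MJ/h

Q_c = 797 MJ/h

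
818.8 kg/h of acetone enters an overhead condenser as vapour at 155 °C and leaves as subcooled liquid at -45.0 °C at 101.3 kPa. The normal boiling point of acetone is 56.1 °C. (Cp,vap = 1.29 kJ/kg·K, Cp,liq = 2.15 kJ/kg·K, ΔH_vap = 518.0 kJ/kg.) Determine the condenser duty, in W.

Q_c = 196000 W

vapour 155→56.1 °C: -127.58 kJ/kg
condensation at 56.1 °C: -518 kJ/kg
liquid 56.1→-45.0 °C: -217.36 kJ/kg
Δh = -127.58 + -518 + -217.36 = -862.95 kJ/kg
Q = ṁ·Δh = 818.8 kg/h × -862.95 kJ/kg = -706580 kJ/h
|Q| = 196.27 kW = 196270 W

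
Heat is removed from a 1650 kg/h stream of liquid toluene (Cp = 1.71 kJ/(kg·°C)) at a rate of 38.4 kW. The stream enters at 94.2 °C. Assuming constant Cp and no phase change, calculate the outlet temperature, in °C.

Q = 38.4 kW = 138240 kJ/h
ΔT = Q/(ṁ·Cp) = 138240/(1650×1.71) = 48.995 K
T_out = 94.2 − 48.995 = 45.205 °C

T_out = 45.2 °C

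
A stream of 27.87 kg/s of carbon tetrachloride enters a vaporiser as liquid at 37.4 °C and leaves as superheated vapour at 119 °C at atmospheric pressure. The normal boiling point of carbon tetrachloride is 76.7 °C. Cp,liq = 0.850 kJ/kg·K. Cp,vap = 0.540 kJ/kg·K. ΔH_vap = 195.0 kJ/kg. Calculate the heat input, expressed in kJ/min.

Q = 420000 kJ/min

liquid 37.4→76.7 °C: 33.405 kJ/kg
vaporisation at 76.7 °C: 195 kJ/kg
vapour 76.7→119 °C: 22.842 kJ/kg
Δh = 33.405 + 195 + 22.842 = 251.25 kJ/kg
Q = ṁ·Δh = 27.87 kg/s × 251.25 kJ/kg = 7002.3 kJ/s
|Q| = 7002.3 kW = 420140 kJ/min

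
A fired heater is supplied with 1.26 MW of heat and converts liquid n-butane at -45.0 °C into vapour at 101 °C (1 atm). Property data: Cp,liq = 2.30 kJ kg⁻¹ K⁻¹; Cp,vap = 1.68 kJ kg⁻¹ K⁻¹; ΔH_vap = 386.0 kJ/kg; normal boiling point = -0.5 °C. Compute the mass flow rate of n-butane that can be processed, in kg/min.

ṁ = 115 kg/min

Δh = 2.30×(-0.5−-45.0) + 386.0 + 1.68×(101−-0.5) = 658.87 kJ/kg
Q = 1.26 MW = 1260 kJ/s = 75600 kJ/min
ṁ = Q/Δh = 75600 / 658.87 = 114.74 kg/min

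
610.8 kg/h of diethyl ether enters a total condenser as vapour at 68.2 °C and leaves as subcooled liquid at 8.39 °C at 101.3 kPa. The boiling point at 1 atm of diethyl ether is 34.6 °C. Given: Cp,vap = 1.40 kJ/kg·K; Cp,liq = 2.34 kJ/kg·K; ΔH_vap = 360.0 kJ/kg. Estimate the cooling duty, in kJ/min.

vapour 68.2→34.6 °C: -47.04 kJ/kg
condensation at 34.6 °C: -360 kJ/kg
liquid 34.6→8.39 °C: -61.331 kJ/kg
Δh = -47.04 + -360 + -61.331 = -468.37 kJ/kg
Q = ṁ·Δh = 610.8 kg/h × -468.37 kJ/kg = -286080 kJ/h
|Q| = 79.467 kW = 4768 kJ/min

Q_c = 4770 kJ/min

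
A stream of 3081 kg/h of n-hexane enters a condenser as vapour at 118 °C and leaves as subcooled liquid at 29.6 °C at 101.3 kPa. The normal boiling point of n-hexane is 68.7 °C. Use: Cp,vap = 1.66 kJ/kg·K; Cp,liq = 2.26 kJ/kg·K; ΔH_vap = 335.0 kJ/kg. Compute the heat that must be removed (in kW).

Q_c = 432 kW

vapour 118→68.7 °C: -81.838 kJ/kg
condensation at 68.7 °C: -335 kJ/kg
liquid 68.7→29.6 °C: -88.366 kJ/kg
Δh = -81.838 + -335 + -88.366 = -505.2 kJ/kg
Q = ṁ·Δh = 3081 kg/h × -505.2 kJ/kg = -1.5565e+06 kJ/h
|Q| = 432.37 kW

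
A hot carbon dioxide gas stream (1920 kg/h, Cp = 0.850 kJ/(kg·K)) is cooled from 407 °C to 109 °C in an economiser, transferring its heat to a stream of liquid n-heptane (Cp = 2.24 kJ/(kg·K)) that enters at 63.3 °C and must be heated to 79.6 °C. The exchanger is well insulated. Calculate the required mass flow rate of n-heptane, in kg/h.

Heat released by hot stream: Q = 1920 × 0.850 × (407 − 109) = 486340 kJ/h
Energy balance on cold side (adiabatic exchanger): Q = ṁ_c·Cp_c·(T_c,out − T_c,in)
ṁ_c = 486340 / [2.24 × (79.6 − 63.3)] = 13320 kg/h

ṁ_c = 13300 kg/h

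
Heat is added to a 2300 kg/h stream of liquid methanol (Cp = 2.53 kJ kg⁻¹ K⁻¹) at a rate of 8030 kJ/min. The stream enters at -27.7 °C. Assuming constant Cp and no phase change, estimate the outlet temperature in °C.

T_out = 55.1 °C

Q = 8030 kJ/min = 481800 kJ/h
ΔT = Q/(ṁ·Cp) = 481800/(2300×2.53) = 82.798 K
T_out = -27.7 + 82.798 = 55.098 °C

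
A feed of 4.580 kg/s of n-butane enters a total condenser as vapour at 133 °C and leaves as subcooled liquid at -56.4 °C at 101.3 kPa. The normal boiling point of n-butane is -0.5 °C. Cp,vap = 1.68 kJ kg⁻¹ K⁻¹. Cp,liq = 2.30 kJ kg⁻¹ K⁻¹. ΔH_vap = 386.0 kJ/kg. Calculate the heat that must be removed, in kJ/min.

vapour 133→-0.5 °C: -224.28 kJ/kg
condensation at -0.5 °C: -386 kJ/kg
liquid -0.5→-56.4 °C: -128.57 kJ/kg
Δh = -224.28 + -386 + -128.57 = -738.85 kJ/kg
Q = ṁ·Δh = 4.580 kg/s × -738.85 kJ/kg = -3383.9 kJ/s
|Q| = 3383.9 kW = 203040 kJ/min

Q_c = 203000 kJ/min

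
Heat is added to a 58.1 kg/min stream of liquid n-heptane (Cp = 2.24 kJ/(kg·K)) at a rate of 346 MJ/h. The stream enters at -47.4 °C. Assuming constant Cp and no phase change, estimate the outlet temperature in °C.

T_out = -3.09 °C

Q = 346 MJ/h = 5766.7 kJ/min
ΔT = Q/(ṁ·Cp) = 5766.7/(58.1×2.24) = 44.31 K
T_out = -47.4 + 44.31 = -3.0901 °C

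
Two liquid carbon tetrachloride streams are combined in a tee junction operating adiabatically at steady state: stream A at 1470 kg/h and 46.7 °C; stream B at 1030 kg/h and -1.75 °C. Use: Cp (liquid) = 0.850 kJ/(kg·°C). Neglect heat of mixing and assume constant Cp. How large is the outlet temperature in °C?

No heat crosses the boundary, so H_out = H_in.
Σ ṁᵢCp,ᵢTᵢ = 1470×0.850×46.7 + 1030×0.850×-1.75 = 56820
Σ ṁᵢCp,ᵢ = 1470×0.850 + 1030×0.850 = 2125
T_out = 56820 / 2125 = 26.739 °C

T_out = 26.7 °C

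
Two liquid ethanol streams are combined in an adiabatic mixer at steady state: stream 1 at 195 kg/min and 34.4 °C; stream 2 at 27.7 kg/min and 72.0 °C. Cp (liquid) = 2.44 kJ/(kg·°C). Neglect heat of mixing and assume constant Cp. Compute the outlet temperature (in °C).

T_out = 39.1 °C

Energy balance with Q = 0: Σ ṁᵢCp,ᵢ(T_out − Tᵢ) = 0
T_out = Σ ṁᵢCp,ᵢTᵢ / Σ ṁᵢCp,ᵢ
      = 21234 / 543.39 = 39.077 °C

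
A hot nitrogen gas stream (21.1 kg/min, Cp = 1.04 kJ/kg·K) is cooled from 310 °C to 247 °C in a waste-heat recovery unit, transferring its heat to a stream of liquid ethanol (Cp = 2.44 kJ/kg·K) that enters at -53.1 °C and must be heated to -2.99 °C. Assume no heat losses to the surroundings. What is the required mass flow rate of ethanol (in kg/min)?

Heat released by hot stream: Q = 21.1 × 1.04 × (310 − 247) = 1382.5 kJ/min
Energy balance on cold side (adiabatic exchanger): Q = ṁ_c·Cp_c·(T_c,out − T_c,in)
ṁ_c = 1382.5 / [2.44 × (-2.99 − -53.1)] = 11.307 kg/min

ṁ_c = 11.3 kg/min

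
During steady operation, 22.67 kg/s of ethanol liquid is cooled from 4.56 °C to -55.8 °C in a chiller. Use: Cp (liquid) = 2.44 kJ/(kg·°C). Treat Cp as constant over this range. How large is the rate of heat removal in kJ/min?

Q_c = 200000 kJ/min

Q = ṁ·Cp·ΔT = 22.67 × 2.44 × (-55.8 − 4.56) = -3338.8 kJ/s
Cooling duty = 200330 kJ/min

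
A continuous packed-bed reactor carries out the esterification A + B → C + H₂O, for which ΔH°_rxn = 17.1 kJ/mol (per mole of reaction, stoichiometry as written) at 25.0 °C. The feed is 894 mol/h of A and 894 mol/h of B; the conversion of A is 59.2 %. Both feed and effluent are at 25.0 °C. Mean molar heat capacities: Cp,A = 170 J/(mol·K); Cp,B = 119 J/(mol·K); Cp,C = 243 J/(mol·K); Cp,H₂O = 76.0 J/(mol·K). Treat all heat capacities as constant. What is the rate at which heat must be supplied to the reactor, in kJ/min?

Q_in = 151 kJ/min

Extent of reaction ξ = 0.592 × 894 = 529.25 mol/h
Reaction term: ξ·ΔH°_rxn = 529.25 × 17.1 = 9050.1 kJ/h
Q = ΔH = 9050.1 kJ/h = 2.5139 kW
Heat supplied = 150.84 kJ/min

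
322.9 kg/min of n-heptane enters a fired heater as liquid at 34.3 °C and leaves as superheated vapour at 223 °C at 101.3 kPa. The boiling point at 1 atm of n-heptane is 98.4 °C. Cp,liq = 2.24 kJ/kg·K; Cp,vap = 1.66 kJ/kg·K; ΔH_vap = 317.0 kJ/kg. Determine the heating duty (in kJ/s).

liquid 34.3→98.4 °C: 143.58 kJ/kg
vaporisation at 98.4 °C: 317 kJ/kg
vapour 98.4→223 °C: 206.84 kJ/kg
Δh = 143.58 + 317 + 206.84 = 667.42 kJ/kg
Q = ṁ·Δh = 322.9 kg/min × 667.42 kJ/kg = 215510 kJ/min
|Q| = 3591.8 kW

Q = 3590 kJ/s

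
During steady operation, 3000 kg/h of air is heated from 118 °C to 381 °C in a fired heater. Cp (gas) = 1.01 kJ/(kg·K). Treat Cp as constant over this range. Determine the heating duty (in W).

Q = ṁ·Cp·ΔT = 3000 × 1.01 × (381 − 118) = 796890 kJ/h
Converting: 796890 / 3600 s = 221.36 kW
Heating duty = 221360 W

Q = 221000 W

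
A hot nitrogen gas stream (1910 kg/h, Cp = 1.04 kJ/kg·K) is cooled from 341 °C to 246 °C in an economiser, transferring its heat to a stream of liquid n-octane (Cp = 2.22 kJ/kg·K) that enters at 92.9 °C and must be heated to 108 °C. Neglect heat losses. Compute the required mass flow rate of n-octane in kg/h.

Heat released by hot stream: Q = 1910 × 1.04 × (341 − 246) = 188710 kJ/h
Energy balance on cold side (adiabatic exchanger): Q = ṁ_c·Cp_c·(T_c,out − T_c,in)
ṁ_c = 188710 / [2.22 × (108 − 92.9)] = 5629.4 kg/h

ṁ_c = 5630 kg/h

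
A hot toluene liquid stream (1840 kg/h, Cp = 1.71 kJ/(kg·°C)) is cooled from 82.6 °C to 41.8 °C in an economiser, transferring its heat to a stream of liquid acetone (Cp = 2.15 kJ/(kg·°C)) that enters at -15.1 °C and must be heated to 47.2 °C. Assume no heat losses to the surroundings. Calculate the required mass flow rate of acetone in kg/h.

Heat released by hot stream: Q = 1840 × 1.71 × (82.6 − 41.8) = 128370 kJ/h
Energy balance on cold side (adiabatic exchanger): Q = ṁ_c·Cp_c·(T_c,out − T_c,in)
ṁ_c = 128370 / [2.15 × (47.2 − -15.1)] = 958.4 kg/h

ṁ_c = 958 kg/h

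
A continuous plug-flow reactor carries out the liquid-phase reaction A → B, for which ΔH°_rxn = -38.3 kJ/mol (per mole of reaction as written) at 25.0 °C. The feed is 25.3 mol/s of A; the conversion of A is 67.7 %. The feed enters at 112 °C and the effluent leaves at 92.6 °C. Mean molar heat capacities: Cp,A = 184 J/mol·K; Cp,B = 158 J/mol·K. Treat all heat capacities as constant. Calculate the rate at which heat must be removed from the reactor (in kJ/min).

Q_out = 46600 kJ/min

Extent of reaction ξ = 0.677 × 25.3 = 17.128 mol/s
Reaction term: ξ·ΔH°_rxn = 17.128 × -38.3 = -656.01 kJ/s
Sensible, feed 112→25 °C: -405 kJ/s
Outlet flows (mol/s): A 8.1719, B 17.128
Sensible, products 25→92.6 °C: 284.59 kJ/s
Q = ΔH = -776.42 kJ/s = -776.42 kW
Heat removed = 46585 kJ/min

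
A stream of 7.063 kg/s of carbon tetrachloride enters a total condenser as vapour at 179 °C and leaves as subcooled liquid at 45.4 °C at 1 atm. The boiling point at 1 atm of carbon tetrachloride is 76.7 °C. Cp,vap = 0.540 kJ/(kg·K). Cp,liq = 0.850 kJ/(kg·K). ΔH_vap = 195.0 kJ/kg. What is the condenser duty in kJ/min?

vapour 179→76.7 °C: -55.242 kJ/kg
condensation at 76.7 °C: -195 kJ/kg
liquid 76.7→45.4 °C: -26.605 kJ/kg
Δh = -55.242 + -195 + -26.605 = -276.85 kJ/kg
Q = ṁ·Δh = 7.063 kg/s × -276.85 kJ/kg = -1955.4 kJ/s
|Q| = 1955.4 kW = 117320 kJ/min

Q_c = 117000 kJ/min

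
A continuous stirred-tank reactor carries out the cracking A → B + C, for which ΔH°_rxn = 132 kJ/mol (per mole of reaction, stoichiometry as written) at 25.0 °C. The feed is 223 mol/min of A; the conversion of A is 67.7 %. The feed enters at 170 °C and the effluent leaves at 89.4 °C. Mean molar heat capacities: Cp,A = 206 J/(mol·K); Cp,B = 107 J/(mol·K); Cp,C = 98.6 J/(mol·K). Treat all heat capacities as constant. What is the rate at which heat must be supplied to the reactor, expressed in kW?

Q_in = 270 kW

Extent of reaction ξ = 0.677 × 223 = 150.97 mol/min
Reaction term: ξ·ΔH°_rxn = 150.97 × 132 = 19928 kJ/min
Sensible, feed 170→25 °C: -6661 kJ/min
Outlet flows (mol/min): A 72.029, B 150.97, C 150.97
Sensible, products 25→89.4 °C: 2954.5 kJ/min
Q = ΔH = 16222 kJ/min = 270.36 kW
Heat supplied = 270.36 kW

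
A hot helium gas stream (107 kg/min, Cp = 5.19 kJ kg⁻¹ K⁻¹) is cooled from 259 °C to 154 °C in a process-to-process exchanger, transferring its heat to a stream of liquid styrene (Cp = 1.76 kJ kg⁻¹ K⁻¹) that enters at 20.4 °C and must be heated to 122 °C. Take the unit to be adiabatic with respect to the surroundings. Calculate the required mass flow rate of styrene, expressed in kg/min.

Heat released by hot stream: Q = 107 × 5.19 × (259 − 154) = 58310 kJ/min
Energy balance on cold side (adiabatic exchanger): Q = ṁ_c·Cp_c·(T_c,out − T_c,in)
ṁ_c = 58310 / [1.76 × (122 − 20.4)] = 326.09 kg/min

ṁ_c = 326 kg/min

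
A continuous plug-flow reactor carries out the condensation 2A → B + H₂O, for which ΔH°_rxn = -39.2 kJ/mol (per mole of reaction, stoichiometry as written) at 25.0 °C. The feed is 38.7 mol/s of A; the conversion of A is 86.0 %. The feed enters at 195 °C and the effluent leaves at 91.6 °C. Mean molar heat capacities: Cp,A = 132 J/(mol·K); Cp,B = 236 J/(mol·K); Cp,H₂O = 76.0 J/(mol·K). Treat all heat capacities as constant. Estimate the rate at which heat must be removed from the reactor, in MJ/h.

Extent of reaction ξ = 0.860 × 38.7 / 2 = 16.641 mol/s
Reaction term: ξ·ΔH°_rxn = 16.641 × -39.2 = -652.33 kJ/s
Sensible, feed 195→25 °C: -868.43 kJ/s
Outlet flows (mol/s): A 5.418, B 16.641, H₂O 16.641
Sensible, products 25→91.6 °C: 393.42 kJ/s
Q = ΔH = -1127.3 kJ/s = -1127.3 kW
Heat removed = 4058.4 MJ/h

Q_out = 4060 MJ/h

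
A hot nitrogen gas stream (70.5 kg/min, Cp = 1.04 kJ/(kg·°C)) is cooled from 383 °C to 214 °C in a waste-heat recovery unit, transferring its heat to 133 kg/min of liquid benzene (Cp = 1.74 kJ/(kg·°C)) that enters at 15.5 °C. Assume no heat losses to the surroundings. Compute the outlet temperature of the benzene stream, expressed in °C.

T_c,out = 69.0 °C

Heat released by hot stream: Q = 70.5 × 1.04 × (383 − 214) = 12391 kJ/min
Energy balance on cold side (adiabatic exchanger): Q = ṁ_c·Cp_c·(T_c,out − T_c,in)
T_c,out = 15.5 + 12391/(133 × 1.74) = 69.044 °C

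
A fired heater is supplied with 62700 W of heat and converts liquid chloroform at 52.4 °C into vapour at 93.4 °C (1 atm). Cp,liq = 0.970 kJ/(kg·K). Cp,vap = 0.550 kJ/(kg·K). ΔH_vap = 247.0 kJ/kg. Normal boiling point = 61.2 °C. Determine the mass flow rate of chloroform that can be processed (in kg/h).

Δh = 0.970×(61.2−52.4) + 247.0 + 0.550×(93.4−61.2) = 273.25 kJ/kg
Q = 62700 W = 62.7 kJ/s = 225720 kJ/h
ṁ = Q/Δh = 225720 / 273.25 = 826.07 kg/h

ṁ = 826 kg/h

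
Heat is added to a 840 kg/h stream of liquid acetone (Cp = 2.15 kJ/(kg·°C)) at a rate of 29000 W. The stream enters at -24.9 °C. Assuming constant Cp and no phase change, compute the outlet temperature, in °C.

Q = 29000 W = 104400 kJ/h
ΔT = Q/(ṁ·Cp) = 104400/(840×2.15) = 57.807 K
T_out = -24.9 + 57.807 = 32.907 °C

T_out = 32.9 °C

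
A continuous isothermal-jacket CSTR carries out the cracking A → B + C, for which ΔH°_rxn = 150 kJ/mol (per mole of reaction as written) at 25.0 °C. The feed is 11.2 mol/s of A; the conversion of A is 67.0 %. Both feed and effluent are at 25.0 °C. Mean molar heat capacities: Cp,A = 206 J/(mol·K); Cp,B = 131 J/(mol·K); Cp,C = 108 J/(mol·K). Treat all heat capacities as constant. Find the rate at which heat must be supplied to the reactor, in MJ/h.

Q_in = 4050 MJ/h

Extent of reaction ξ = 0.670 × 11.2 = 7.504 mol/s
Reaction term: ξ·ΔH°_rxn = 7.504 × 150 = 1125.6 kJ/s
Q = ΔH = 1125.6 kJ/s = 1125.6 kW
Heat supplied = 4052.2 MJ/h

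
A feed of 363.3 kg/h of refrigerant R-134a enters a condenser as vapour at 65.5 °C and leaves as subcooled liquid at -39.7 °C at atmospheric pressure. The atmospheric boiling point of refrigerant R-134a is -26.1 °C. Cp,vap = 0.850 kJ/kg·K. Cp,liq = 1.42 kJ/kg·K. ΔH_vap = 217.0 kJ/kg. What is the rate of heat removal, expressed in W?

Q_c = 31700 W

vapour 65.5→-26.1 °C: -77.86 kJ/kg
condensation at -26.1 °C: -217 kJ/kg
liquid -26.1→-39.7 °C: -19.312 kJ/kg
Δh = -77.86 + -217 + -19.312 = -314.17 kJ/kg
Q = ṁ·Δh = 363.3 kg/h × -314.17 kJ/kg = -114140 kJ/h
|Q| = 31.705 kW = 31705 W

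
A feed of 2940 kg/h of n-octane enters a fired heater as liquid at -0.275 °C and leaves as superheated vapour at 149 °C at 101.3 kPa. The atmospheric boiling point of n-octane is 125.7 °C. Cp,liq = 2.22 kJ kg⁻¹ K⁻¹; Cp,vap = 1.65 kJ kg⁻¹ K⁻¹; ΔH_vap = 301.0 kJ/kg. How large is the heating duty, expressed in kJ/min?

liquid -0.275→125.7 °C: 279.66 kJ/kg
vaporisation at 125.7 °C: 301 kJ/kg
vapour 125.7→149 °C: 38.445 kJ/kg
Δh = 279.66 + 301 + 38.445 = 619.11 kJ/kg
Q = ṁ·Δh = 2940 kg/h × 619.11 kJ/kg = 1.8202e+06 kJ/h
|Q| = 505.61 kW = 30336 kJ/min

Q = 30300 kJ/min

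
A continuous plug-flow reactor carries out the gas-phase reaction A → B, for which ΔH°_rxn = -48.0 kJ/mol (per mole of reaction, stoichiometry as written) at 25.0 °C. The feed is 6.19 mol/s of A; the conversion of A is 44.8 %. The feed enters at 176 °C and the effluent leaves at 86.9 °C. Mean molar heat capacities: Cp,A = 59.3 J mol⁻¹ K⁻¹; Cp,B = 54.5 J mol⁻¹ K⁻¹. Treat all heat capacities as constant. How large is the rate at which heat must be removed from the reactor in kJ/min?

Extent of reaction ξ = 0.448 × 6.19 = 2.7731 mol/s
Reaction term: ξ·ΔH°_rxn = 2.7731 × -48.0 = -133.11 kJ/s
Sensible, feed 176→25 °C: -55.427 kJ/s
Outlet flows (mol/s): A 3.4169, B 2.7731
Sensible, products 25→86.9 °C: 21.897 kJ/s
Q = ΔH = -166.64 kJ/s = -166.64 kW
Heat removed = 9998.4 kJ/min

Q_out = 10000 kJ/min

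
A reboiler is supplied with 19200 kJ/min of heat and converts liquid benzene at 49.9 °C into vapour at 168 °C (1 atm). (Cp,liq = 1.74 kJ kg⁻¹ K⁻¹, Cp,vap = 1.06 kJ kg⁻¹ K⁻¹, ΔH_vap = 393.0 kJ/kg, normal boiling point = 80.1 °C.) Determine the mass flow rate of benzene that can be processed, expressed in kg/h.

ṁ = 2140 kg/h

Δh = 1.74×(80.1−49.9) + 393.0 + 1.06×(168−80.1) = 538.72 kJ/kg
Q = 19200 kJ/min = 320 kJ/s = 1.152e+06 kJ/h
ṁ = Q/Δh = 1.152e+06 / 538.72 = 2138.4 kg/h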